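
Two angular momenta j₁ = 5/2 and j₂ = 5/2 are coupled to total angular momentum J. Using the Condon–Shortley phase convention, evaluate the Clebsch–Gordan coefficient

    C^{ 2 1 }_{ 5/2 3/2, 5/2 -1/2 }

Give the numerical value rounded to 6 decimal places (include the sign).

−√(1/7) ≈ -0.377964

triangle: 3!·2!·2!/8! = 24/40320
(j±m)!: 4!·1!·2!·3!·3!·1! = 1728
prefactor² = (2J+1)·Δ·N² = 36/7
  k=0: +1/(0!·3!·1!·2!·1!·0!) = 1/12
  k=1: −1/(1!·2!·0!·1!·2!·1!) = -1/4
Σ = -1/6  ⇒  CG² = 36/7·(-1/6)² = 1/7
CG = −√(1/7) = -0.377964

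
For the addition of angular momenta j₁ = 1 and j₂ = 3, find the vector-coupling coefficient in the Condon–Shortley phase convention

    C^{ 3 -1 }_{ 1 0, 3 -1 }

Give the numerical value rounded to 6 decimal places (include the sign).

+√(1/12) ≈ +0.288675

√[7·1!1!5!/8! · 1!1!2!4!2!4!] = √(48)
  +(−1)^0/∏(0,1,1,2,0,3)! = 1/12  (running 1/12)
  +(−1)^1/∏(1,0,0,1,1,4)! = -1/24  (running 1/24)
⟨..|..⟩ = √(48)·(1/24) = +0.288675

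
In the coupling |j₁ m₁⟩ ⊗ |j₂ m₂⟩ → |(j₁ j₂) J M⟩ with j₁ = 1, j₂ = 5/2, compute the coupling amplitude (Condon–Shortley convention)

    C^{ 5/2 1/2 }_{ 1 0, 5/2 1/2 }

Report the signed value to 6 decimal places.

-0.169031

j₁+j₂−J=1  J+j₁−j₂=1  J−j₁+j₂=4  j₁+j₂+J+1=7
(j₁±m₁, j₂±m₂, J±M) = (1,1,3,2,3,2)
P² = 144/35
sum k=0..1:
  [0] +1/6 = 1/6
  [1] −1/4 = -1/4
S = -1/12
C² = P²·S² = 1/35 ; C = -0.169031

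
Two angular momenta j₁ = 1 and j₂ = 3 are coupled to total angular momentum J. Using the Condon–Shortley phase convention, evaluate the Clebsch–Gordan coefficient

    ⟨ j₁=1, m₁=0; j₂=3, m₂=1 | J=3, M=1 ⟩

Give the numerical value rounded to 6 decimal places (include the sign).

-0.288675

j₁+j₂−J=1  J+j₁−j₂=1  J−j₁+j₂=5  j₁+j₂+J+1=8
(j₁±m₁, j₂±m₂, J±M) = (1,1,4,2,4,2)
P² = 48
sum k=0..1:
  [0] +1/24 = 1/24
  [1] −1/12 = -1/12
S = -1/24
C² = P²·S² = 1/12 ; C = -0.288675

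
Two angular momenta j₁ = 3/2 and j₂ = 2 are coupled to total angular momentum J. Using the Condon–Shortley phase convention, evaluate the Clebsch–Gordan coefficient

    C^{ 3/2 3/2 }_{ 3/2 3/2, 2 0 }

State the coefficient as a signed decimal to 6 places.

j₁+j₂−J=2  J+j₁−j₂=1  J−j₁+j₂=2  j₁+j₂+J+1=6
(j₁±m₁, j₂±m₂, J±M) = (3,0,2,2,3,0)
P² = 16/5
sum k=0..0:
  [0] +1/4 = 1/4
S = 1/4
C² = P²·S² = 1/5 ; C = +0.447214

+√(1/5) ≈ +0.447214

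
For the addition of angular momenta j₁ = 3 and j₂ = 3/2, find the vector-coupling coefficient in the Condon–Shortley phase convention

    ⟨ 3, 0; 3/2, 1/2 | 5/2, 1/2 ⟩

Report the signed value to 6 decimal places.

-0.414039  (= −√(6/35))

√[6·2!4!1!/8! · 3!3!2!1!3!2!] = √(216/35)
  +(−1)^1/∏(1,1,2,1,2,0)! = -1/4  (running -1/4)
  +(−1)^2/∏(2,0,1,0,3,1)! = 1/12  (running -1/6)
⟨..|..⟩ = √(216/35)·(-1/6) = -0.414039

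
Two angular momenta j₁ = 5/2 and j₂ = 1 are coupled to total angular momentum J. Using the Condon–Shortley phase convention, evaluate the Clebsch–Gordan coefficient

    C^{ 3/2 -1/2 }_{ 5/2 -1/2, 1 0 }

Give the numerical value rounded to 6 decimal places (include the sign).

−√(2/5) ≈ -0.632456

j₁+j₂−J=2  J+j₁−j₂=3  J−j₁+j₂=0  j₁+j₂+J+1=6
(j₁±m₁, j₂±m₂, J±M) = (2,3,1,1,1,2)
P² = 8/5
sum k=1..1:
  [1] −1/2 = -1/2
S = -1/2
C² = P²·S² = 2/5 ; C = -0.632456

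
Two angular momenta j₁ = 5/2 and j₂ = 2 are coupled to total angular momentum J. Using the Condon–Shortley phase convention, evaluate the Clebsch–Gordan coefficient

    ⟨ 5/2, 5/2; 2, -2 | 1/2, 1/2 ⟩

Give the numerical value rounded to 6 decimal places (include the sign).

triangle: 4!×1!×0!/6! = 24/720
(j±m)!: 5!×0!×0!×4!×1!×0! = 2880
prefactor² = (2J+1)×Δ×N² = 192
  k=0: +1/(0!×4!×0!×0!×1!×0!) = 1/24
Σ = 1/24  ⇒  CG² = 192×1/24² = 1/3
CG = +√(1/3) = +0.577350

+√(1/3) = +0.577350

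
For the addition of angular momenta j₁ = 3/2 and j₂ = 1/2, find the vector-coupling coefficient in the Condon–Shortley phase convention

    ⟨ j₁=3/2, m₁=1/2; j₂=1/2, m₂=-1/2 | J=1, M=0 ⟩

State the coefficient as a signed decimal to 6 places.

+0.707107  (= +√(1/2))

j₁+j₂−J=1  J+j₁−j₂=2  J−j₁+j₂=0  j₁+j₂+J+1=4
(j₁±m₁, j₂±m₂, J±M) = (2,1,0,1,1,1)
P² = 1/2
sum k=0..0:
  [0] +1/1 = 1
S = 1
C² = P²·S² = 1/2 ; C = +0.707107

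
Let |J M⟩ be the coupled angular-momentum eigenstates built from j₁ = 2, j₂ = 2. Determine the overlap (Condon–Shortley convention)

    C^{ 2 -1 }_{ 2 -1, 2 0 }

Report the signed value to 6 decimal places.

√[5·2!2!2!/7! · 1!3!2!2!1!3!] = √(8/7)
  +(−1)^1/∏(1,1,2,1,0,1)! = -1/2  (running -1/2)
  +(−1)^2/∏(2,0,1,0,1,2)! = 1/4  (running -1/4)
⟨..|..⟩ = √(8/7)·(-1/4) = -0.267261

−√(1/14) ≈ -0.267261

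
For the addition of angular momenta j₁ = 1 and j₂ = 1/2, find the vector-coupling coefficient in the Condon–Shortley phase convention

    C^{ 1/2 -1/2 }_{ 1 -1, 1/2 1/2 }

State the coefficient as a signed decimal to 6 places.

triangle: 1!*1!*0!/3! = 1/6
(j±m)!: 0!*2!*1!*0!*0!*1! = 2
prefactor² = (2J+1)*Δ*N² = 2/3
  k=1: −1/(1!*0!*1!*0!*0!*0!) = -1
Σ = -1  ⇒  CG² = 2/3*(-1)² = 2/3
CG = −√(2/3) = -0.816497

-0.816497  (= −√(2/3))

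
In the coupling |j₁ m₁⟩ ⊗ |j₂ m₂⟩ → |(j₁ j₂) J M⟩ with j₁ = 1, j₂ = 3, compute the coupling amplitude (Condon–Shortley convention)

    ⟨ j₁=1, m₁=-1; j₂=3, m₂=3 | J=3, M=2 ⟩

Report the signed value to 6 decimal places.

triangle: 1!·1!·5!/8! = 120/40320
(j±m)!: 0!·2!·6!·0!·5!·1! = 172800
prefactor² = (2J+1)·Δ·N² = 3600
  k=1: −1/(1!·0!·1!·5!·0!·0!) = -1/120
Σ = -1/120  ⇒  CG² = 3600·(-1/120)² = 1/4
CG = −√(1/4) = -0.500000

-0.500000  (= −√(1/4))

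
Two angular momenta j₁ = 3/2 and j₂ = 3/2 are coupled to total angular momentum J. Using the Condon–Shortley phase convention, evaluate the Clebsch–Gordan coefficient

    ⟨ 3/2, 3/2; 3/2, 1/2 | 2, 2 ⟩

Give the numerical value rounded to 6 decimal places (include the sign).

√[5·1!2!2!/6! · 3!0!2!1!4!0!] = √(8)
  +(−1)^0/∏(0,1,0,2,2,0)! = 1/4  (running 1/4)
⟨..|..⟩ = √(8)·(1/4) = +0.707107

+√(1/2) = +0.707107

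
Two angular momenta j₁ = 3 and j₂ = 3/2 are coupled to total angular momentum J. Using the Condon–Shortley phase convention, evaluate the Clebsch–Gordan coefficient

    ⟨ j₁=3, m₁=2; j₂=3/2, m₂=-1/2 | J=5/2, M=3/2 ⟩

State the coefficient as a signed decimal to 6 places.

triangle: 2!·4!·1!/8! = 48/40320
(j±m)!: 5!·1!·1!·2!·4!·1! = 5760
prefactor² = (2J+1)·Δ·N² = 288/7
  k=0: +1/(0!·2!·1!·1!·3!·0!) = 1/12
  k=1: −1/(1!·1!·0!·0!·4!·1!) = -1/24
Σ = 1/24  ⇒  CG² = 288/7·1/24² = 1/14
CG = +√(1/14) = +0.267261

+0.267261  (= +√(1/14))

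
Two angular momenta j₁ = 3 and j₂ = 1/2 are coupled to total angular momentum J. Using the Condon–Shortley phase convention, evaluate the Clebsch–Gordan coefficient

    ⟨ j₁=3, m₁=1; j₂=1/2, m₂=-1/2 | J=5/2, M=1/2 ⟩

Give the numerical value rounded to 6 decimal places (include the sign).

+0.755929  (= +√(4/7))

triangle: 1!×5!×0!/7! = 120/5040
(j±m)!: 4!×2!×0!×1!×3!×2! = 576
prefactor² = (2J+1)×Δ×N² = 576/7
  k=0: +1/(0!×1!×2!×0!×3!×0!) = 1/12
Σ = 1/12  ⇒  CG² = 576/7×1/12² = 4/7
CG = +√(4/7) = +0.755929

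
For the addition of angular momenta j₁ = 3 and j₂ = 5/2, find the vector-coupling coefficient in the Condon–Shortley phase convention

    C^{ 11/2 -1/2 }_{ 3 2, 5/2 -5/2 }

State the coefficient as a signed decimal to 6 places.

+0.113961

triangle: 0!*6!*5!/12! = 86400/479001600
(j±m)!: 5!*1!*0!*5!*5!*6! = 1244160000
prefactor² = (2J+1)*Δ*N² = 207360000/77
  k=0: +1/(0!*0!*1!*0!*5!*5!) = 1/14400
Σ = 1/14400  ⇒  CG² = 207360000/77*1/14400² = 1/77
CG = +√(1/77) = +0.113961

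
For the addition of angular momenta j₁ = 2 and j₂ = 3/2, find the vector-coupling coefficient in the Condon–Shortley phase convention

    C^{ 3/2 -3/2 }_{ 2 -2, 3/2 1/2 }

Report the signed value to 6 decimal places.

+0.632456  (= +√(2/5))

√[4·2!2!1!/6! · 0!4!2!1!0!3!] = √(32/5)
  +(−1)^2/∏(2,0,2,0,0,1)! = 1/4  (running 1/4)
⟨..|..⟩ = √(32/5)·(1/4) = +0.632456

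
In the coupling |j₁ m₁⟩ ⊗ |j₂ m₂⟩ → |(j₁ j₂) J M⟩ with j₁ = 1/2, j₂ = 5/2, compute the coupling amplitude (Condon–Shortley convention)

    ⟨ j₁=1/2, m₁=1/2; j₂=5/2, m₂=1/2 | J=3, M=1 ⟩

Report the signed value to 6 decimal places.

+0.816497

triangle: 0!·1!·5!/7! = 120/5040
(j±m)!: 1!·0!·3!·2!·4!·2! = 576
prefactor² = (2J+1)·Δ·N² = 96
  k=0: +1/(0!·0!·0!·3!·1!·2!) = 1/12
Σ = 1/12  ⇒  CG² = 96·1/12² = 2/3
CG = +√(2/3) = +0.816497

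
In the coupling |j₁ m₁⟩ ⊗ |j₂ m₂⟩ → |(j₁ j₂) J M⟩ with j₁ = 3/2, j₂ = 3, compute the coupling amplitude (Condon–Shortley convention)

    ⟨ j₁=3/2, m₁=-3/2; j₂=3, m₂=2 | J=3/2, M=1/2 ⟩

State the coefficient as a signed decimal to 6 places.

triangle: 3!·0!·3!/7! = 36/5040
(j±m)!: 0!·3!·5!·1!·2!·1! = 1440
prefactor² = (2J+1)·Δ·N² = 288/7
  k=3: −1/(3!·0!·0!·2!·0!·1!) = -1/12
Σ = -1/12  ⇒  CG² = 288/7·(-1/12)² = 2/7
CG = −√(2/7) = -0.534522

-0.534522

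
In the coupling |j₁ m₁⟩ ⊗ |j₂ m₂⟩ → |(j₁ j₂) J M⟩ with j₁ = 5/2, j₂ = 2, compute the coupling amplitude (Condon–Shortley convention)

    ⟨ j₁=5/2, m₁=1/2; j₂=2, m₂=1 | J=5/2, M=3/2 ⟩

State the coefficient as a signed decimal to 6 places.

triangle: 2!·3!·2!/8! = 24/40320
(j±m)!: 3!·2!·3!·1!·4!·1! = 1728
prefactor² = (2J+1)·Δ·N² = 216/35
  k=1: −1/(1!·1!·1!·2!·2!·0!) = -1/4
  k=2: +1/(2!·0!·0!·1!·3!·1!) = 1/12
Σ = -1/6  ⇒  CG² = 216/35·(-1/6)² = 6/35
CG = −√(6/35) = -0.414039

−√(6/35) ≈ -0.414039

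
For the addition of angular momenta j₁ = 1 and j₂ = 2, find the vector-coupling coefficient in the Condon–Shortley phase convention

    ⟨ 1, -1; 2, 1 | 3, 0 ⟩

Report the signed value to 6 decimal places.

√[7·0!2!4!/7! · 0!2!3!1!3!3!] = √(144/5)
  +(−1)^0/∏(0,0,2,3,0,1)! = 1/12  (running 1/12)
⟨..|..⟩ = √(144/5)·(1/12) = +0.447214

+√(1/5) ≈ +0.447214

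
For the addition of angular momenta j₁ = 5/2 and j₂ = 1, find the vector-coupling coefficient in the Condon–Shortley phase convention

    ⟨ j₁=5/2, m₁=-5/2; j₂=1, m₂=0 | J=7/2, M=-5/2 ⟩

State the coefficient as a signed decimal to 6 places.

+0.534522

triangle: 0!·5!·2!/8! = 240/40320
(j±m)!: 0!·5!·1!·1!·1!·6! = 86400
prefactor² = (2J+1)·Δ·N² = 28800/7
  k=0: +1/(0!·0!·5!·1!·0!·1!) = 1/120
Σ = 1/120  ⇒  CG² = 28800/7·1/120² = 2/7
CG = +√(2/7) = +0.534522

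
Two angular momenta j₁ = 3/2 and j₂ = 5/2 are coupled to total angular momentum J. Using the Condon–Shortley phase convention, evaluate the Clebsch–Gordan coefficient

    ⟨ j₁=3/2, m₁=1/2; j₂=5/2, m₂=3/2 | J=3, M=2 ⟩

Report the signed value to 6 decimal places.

√[7·1!2!4!/8! · 2!1!4!1!5!1!] = √(48)
  +(−1)^0/∏(0,1,1,4,1,0)! = 1/24  (running 1/24)
  +(−1)^1/∏(1,0,0,3,2,1)! = -1/12  (running -1/24)
⟨..|..⟩ = √(48)·(-1/24) = -0.288675

−√(1/12) = -0.288675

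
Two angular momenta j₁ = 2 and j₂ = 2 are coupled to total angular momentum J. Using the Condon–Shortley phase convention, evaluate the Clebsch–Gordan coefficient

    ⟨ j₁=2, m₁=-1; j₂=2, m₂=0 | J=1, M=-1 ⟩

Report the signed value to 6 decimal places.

triangle: 3!×1!×1!/6! = 6/720
(j±m)!: 1!×3!×2!×2!×0!×2! = 48
prefactor² = (2J+1)×Δ×N² = 6/5
  k=2: +1/(2!×1!×1!×0!×0!×1!) = 1/2
Σ = 1/2  ⇒  CG² = 6/5×1/2² = 3/10
CG = +√(3/10) = +0.547723

+0.547723  (= +√(3/10))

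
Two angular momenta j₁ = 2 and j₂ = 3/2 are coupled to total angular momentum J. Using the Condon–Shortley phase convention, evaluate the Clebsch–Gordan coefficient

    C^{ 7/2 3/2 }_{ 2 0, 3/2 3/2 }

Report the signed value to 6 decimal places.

j₁+j₂−J=0  J+j₁−j₂=4  J−j₁+j₂=3  j₁+j₂+J+1=8
(j₁±m₁, j₂±m₂, J±M) = (2,2,3,0,5,2)
P² = 1152/7
sum k=0..0:
  [0] +1/24 = 1/24
S = 1/24
C² = P²·S² = 2/7 ; C = +0.534522

+0.534522  (= +√(2/7))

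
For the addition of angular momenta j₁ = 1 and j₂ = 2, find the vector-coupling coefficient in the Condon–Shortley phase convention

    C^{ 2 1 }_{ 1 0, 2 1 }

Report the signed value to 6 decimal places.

-0.408248  (= −√(1/6))

triangle: 1!×1!×3!/6! = 6/720
(j±m)!: 1!×1!×3!×1!×3!×1! = 36
prefactor² = (2J+1)×Δ×N² = 3/2
  k=0: +1/(0!×1!×1!×3!×0!×0!) = 1/6
  k=1: −1/(1!×0!×0!×2!×1!×1!) = -1/2
Σ = -1/3  ⇒  CG² = 3/2×(-1/3)² = 1/6
CG = −√(1/6) = -0.408248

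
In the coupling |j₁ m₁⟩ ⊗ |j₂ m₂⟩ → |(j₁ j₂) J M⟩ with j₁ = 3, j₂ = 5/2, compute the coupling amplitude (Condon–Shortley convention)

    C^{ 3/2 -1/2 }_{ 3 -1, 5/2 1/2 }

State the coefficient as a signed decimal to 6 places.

-0.097590  (= −√(1/105))

triangle: 4!·2!·1!/8! = 48/40320
(j±m)!: 2!·4!·3!·2!·1!·2! = 1152
prefactor² = (2J+1)·Δ·N² = 192/35
  k=2: +1/(2!·2!·2!·1!·0!·0!) = 1/8
  k=3: −1/(3!·1!·1!·0!·1!·1!) = -1/6
Σ = -1/24  ⇒  CG² = 192/35·(-1/24)² = 1/105
CG = −√(1/105) = -0.097590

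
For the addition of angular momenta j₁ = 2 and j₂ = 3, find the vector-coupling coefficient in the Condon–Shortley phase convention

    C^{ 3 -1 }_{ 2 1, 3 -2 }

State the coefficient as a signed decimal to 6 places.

+√(1/4) = +0.500000

triangle: 2!·2!·4!/9! = 96/362880
(j±m)!: 3!·1!·1!·5!·2!·4! = 34560
prefactor² = (2J+1)·Δ·N² = 64
  k=0: +1/(0!·2!·1!·1!·1!·3!) = 1/12
  k=1: −1/(1!·1!·0!·0!·2!·4!) = -1/48
Σ = 1/16  ⇒  CG² = 64·1/16² = 1/4
CG = +√(1/4) = +0.500000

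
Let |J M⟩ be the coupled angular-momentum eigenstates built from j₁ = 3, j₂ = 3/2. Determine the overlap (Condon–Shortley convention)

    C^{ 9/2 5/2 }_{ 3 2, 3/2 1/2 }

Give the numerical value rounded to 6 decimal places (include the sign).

triangle: 0!×6!×3!/10! = 4320/3628800
(j±m)!: 5!×1!×2!×1!×7!×2! = 2419200
prefactor² = (2J+1)×Δ×N² = 28800
  k=0: +1/(0!×0!×1!×2!×5!×1!) = 1/240
Σ = 1/240  ⇒  CG² = 28800×1/240² = 1/2
CG = +√(1/2) = +0.707107

+√(1/2) = +0.707107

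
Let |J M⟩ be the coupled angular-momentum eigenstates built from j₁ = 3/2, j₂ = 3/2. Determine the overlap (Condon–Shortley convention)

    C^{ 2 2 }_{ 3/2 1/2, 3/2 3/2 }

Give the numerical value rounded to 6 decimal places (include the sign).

j₁+j₂−J=1  J+j₁−j₂=2  J−j₁+j₂=2  j₁+j₂+J+1=6
(j₁±m₁, j₂±m₂, J±M) = (2,1,3,0,4,0)
P² = 8
sum k=1..1:
  [1] −1/4 = -1/4
S = -1/4
C² = P²·S² = 1/2 ; C = -0.707107

−√(1/2) = -0.707107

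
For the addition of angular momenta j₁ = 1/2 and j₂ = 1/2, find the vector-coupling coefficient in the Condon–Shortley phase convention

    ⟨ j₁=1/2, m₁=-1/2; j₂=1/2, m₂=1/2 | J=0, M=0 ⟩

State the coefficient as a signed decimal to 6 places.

-0.707107  (= −√(1/2))

√[1·1!0!0!/2! · 0!1!1!0!0!0!] = √(1/2)
  +(−1)^1/∏(1,0,0,0,0,0)! = -1  (running -1)
⟨..|..⟩ = √(1/2)·(-1) = -0.707107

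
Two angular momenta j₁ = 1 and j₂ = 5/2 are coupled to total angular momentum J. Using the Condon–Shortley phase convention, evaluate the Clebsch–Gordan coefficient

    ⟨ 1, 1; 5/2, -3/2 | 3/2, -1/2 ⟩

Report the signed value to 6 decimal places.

√[4·2!0!3!/6! · 2!0!1!4!1!2!] = √(32/5)
  +(−1)^0/∏(0,2,0,1,0,2)! = 1/4  (running 1/4)
⟨..|..⟩ = √(32/5)·(1/4) = +0.632456

+0.632456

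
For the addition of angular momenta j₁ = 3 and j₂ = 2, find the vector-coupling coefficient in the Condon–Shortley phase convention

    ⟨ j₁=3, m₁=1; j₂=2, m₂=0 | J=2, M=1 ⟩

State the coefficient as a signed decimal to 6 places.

-0.377964

√[5·3!3!1!/8! · 4!2!2!2!3!1!] = √(36/7)
  +(−1)^1/∏(1,2,1,1,2,0)! = -1/4  (running -1/4)
  +(−1)^2/∏(2,1,0,0,3,1)! = 1/12  (running -1/6)
⟨..|..⟩ = √(36/7)·(-1/6) = -0.377964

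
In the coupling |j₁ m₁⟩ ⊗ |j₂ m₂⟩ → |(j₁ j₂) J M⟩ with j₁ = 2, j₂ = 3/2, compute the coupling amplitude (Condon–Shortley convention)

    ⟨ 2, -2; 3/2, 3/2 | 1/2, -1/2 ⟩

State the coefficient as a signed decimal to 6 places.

j₁+j₂−J=3  J+j₁−j₂=1  J−j₁+j₂=0  j₁+j₂+J+1=5
(j₁±m₁, j₂±m₂, J±M) = (0,4,3,0,0,1)
P² = 72/5
sum k=3..3:
  [3] −1/6 = -1/6
S = -1/6
C² = P²·S² = 2/5 ; C = -0.632456

−√(2/5) = -0.632456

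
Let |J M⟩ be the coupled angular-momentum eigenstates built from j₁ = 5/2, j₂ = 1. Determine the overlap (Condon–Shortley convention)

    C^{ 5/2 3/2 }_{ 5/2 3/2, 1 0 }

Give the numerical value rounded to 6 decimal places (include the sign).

+0.507093

√[6·1!4!1!/7! · 4!1!1!1!4!1!] = √(576/35)
  +(−1)^0/∏(0,1,1,1,3,0)! = 1/6  (running 1/6)
  +(−1)^1/∏(1,0,0,0,4,1)! = -1/24  (running 1/8)
⟨..|..⟩ = √(576/35)·(1/8) = +0.507093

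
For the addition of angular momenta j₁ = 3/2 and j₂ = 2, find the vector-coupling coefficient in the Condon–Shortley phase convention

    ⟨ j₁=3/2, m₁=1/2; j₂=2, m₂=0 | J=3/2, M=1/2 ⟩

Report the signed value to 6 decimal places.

j₁+j₂−J=2  J+j₁−j₂=1  J−j₁+j₂=2  j₁+j₂+J+1=6
(j₁±m₁, j₂±m₂, J±M) = (2,1,2,2,2,1)
P² = 16/45
sum k=0..1:
  [0] +1/4 = 1/4
  [1] −1/1 = -1
S = -3/4
C² = P²·S² = 1/5 ; C = -0.447214

−√(1/5) ≈ -0.447214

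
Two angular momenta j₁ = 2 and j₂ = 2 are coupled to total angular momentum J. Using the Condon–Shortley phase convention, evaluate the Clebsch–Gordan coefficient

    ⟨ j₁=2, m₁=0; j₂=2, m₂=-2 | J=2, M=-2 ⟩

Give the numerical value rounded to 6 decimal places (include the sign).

+√(2/7) = +0.534522

triangle: 2!*2!*2!/7! = 8/5040
(j±m)!: 2!*2!*0!*4!*0!*4! = 2304
prefactor² = (2J+1)*Δ*N² = 128/7
  k=0: +1/(0!*2!*2!*0!*0!*2!) = 1/8
Σ = 1/8  ⇒  CG² = 128/7*1/8² = 2/7
CG = +√(2/7) = +0.534522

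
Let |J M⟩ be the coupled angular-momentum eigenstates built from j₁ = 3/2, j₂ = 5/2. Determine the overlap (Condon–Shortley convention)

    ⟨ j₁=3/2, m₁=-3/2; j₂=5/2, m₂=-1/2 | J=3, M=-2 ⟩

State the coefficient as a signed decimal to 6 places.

-0.707107  (= −√(1/2))

√[7·1!2!4!/8! · 0!3!2!3!1!5!] = √(72)
  +(−1)^1/∏(1,0,2,1,0,3)! = -1/12  (running -1/12)
⟨..|..⟩ = √(72)·(-1/12) = -0.707107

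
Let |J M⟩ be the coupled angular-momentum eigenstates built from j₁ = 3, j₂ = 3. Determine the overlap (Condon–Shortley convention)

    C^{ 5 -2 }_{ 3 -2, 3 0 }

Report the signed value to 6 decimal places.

√[11·1!5!5!/12! · 1!5!3!3!3!7!] = √(43200)
  +(−1)^0/∏(0,1,5,3,0,2)! = 1/1440  (running 1/1440)
  +(−1)^1/∏(1,0,4,2,1,3)! = -1/288  (running -1/360)
⟨..|..⟩ = √(43200)·(-1/360) = -0.577350

−√(1/3) = -0.577350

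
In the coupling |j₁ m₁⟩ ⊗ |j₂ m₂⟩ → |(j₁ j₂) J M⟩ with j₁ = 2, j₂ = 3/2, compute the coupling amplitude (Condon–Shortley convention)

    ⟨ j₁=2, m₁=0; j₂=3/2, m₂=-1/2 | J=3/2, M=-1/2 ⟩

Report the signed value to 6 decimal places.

−√(1/5) ≈ -0.447214

triangle: 2!*2!*1!/6! = 4/720
(j±m)!: 2!*2!*1!*2!*1!*2! = 16
prefactor² = (2J+1)*Δ*N² = 16/45
  k=0: +1/(0!*2!*2!*1!*0!*0!) = 1/4
  k=1: −1/(1!*1!*1!*0!*1!*1!) = -1
Σ = -3/4  ⇒  CG² = 16/45*(-3/4)² = 1/5
CG = −√(1/5) = -0.447214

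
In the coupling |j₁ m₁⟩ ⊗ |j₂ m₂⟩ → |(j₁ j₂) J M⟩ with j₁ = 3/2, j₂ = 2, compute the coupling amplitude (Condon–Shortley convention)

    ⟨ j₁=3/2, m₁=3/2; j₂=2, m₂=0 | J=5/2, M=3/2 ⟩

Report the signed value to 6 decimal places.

√[6·1!2!3!/7! · 3!0!2!2!4!1!] = √(288/35)
  +(−1)^0/∏(0,1,0,2,2,1)! = 1/4  (running 1/4)
⟨..|..⟩ = √(288/35)·(1/4) = +0.717137

+0.717137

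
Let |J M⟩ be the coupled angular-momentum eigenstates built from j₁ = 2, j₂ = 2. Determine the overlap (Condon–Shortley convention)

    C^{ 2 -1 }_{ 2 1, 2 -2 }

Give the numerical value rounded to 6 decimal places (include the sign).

triangle: 2!×2!×2!/7! = 8/5040
(j±m)!: 3!×1!×0!×4!×1!×3! = 864
prefactor² = (2J+1)×Δ×N² = 48/7
  k=0: +1/(0!×2!×1!×0!×1!×2!) = 1/4
Σ = 1/4  ⇒  CG² = 48/7×1/4² = 3/7
CG = +√(3/7) = +0.654654

+√(3/7) ≈ +0.654654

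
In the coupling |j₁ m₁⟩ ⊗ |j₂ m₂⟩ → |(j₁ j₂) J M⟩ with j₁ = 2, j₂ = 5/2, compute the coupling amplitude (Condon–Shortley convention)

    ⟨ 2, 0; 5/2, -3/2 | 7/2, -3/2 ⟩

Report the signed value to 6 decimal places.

j₁+j₂−J=1  J+j₁−j₂=3  J−j₁+j₂=4  j₁+j₂+J+1=9
(j₁±m₁, j₂±m₂, J±M) = (2,2,1,4,2,5)
P² = 512/7
sum k=0..1:
  [0] +1/12 = 1/12
  [1] −1/48 = -1/48
S = 1/16
C² = P²·S² = 2/7 ; C = +0.534522

+√(2/7) ≈ +0.534522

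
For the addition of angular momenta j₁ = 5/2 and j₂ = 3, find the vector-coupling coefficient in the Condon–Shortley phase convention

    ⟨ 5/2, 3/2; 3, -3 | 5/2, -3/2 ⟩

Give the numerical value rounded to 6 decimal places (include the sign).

+0.617213

√[6·3!2!3!/9! · 4!1!0!6!1!4!] = √(3456/7)
  +(−1)^0/∏(0,3,1,0,1,3)! = 1/36  (running 1/36)
⟨..|..⟩ = √(3456/7)·(1/36) = +0.617213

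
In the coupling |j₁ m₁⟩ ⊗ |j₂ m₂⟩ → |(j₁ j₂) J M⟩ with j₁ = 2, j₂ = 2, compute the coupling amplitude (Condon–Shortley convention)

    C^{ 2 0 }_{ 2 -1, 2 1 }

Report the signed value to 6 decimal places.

j₁+j₂−J=2  J+j₁−j₂=2  J−j₁+j₂=2  j₁+j₂+J+1=7
(j₁±m₁, j₂±m₂, J±M) = (1,3,3,1,2,2)
P² = 8/7
sum k=1..2:
  [1] −1/4 = -1/4
  [2] +1/2 = 1/2
S = 1/4
C² = P²·S² = 1/14 ; C = +0.267261

+√(1/14) = +0.267261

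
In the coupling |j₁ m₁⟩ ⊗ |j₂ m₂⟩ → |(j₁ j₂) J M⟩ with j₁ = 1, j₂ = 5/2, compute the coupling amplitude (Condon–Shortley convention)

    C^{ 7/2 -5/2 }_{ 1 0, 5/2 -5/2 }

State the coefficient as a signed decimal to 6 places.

√[8·0!2!5!/8! · 1!1!0!5!1!6!] = √(28800/7)
  +(−1)^0/∏(0,0,1,0,1,5)! = 1/120  (running 1/120)
⟨..|..⟩ = √(28800/7)·(1/120) = +0.534522

+√(2/7) ≈ +0.534522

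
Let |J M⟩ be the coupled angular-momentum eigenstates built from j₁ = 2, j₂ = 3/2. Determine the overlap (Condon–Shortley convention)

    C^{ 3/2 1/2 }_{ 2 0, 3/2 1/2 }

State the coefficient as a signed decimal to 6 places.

triangle: 2!×2!×1!/6! = 4/720
(j±m)!: 2!×2!×2!×1!×2!×1! = 16
prefactor² = (2J+1)×Δ×N² = 16/45
  k=1: −1/(1!×1!×1!×1!×1!×0!) = -1
  k=2: +1/(2!×0!×0!×0!×2!×1!) = 1/4
Σ = -3/4  ⇒  CG² = 16/45×(-3/4)² = 1/5
CG = −√(1/5) = -0.447214

−√(1/5) ≈ -0.447214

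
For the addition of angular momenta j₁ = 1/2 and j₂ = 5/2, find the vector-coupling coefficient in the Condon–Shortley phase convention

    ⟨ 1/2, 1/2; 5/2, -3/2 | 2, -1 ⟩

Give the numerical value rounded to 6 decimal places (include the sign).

+0.816497  (= +√(2/3))

√[5·1!0!4!/6! · 1!0!1!4!1!3!] = √(24)
  +(−1)^0/∏(0,1,0,1,0,3)! = 1/6  (running 1/6)
⟨..|..⟩ = √(24)·(1/6) = +0.816497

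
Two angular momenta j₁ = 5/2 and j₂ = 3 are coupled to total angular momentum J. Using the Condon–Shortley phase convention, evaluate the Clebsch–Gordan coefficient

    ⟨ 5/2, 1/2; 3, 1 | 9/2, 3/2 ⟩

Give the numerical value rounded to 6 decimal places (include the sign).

−√(5/231) = -0.147122

j₁+j₂−J=1  J+j₁−j₂=4  J−j₁+j₂=5  j₁+j₂+J+1=11
(j₁±m₁, j₂±m₂, J±M) = (3,2,4,2,6,3)
P² = 138240/77
sum k=0..1:
  [0] +1/96 = 1/96
  [1] −1/72 = -1/72
S = -1/288
C² = P²·S² = 5/231 ; C = -0.147122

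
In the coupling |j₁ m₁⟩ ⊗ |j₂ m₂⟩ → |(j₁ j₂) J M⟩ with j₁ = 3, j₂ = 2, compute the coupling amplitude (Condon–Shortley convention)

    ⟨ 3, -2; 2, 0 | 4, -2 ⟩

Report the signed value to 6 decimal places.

triangle: 1!*5!*3!/10! = 720/3628800
(j±m)!: 1!*5!*2!*2!*2!*6! = 691200
prefactor² = (2J+1)*Δ*N² = 8640/7
  k=0: +1/(0!*1!*5!*2!*0!*1!) = 1/240
  k=1: −1/(1!*0!*4!*1!*1!*2!) = -1/48
Σ = -1/60  ⇒  CG² = 8640/7*(-1/60)² = 12/35
CG = −√(12/35) = -0.585540

−√(12/35) = -0.585540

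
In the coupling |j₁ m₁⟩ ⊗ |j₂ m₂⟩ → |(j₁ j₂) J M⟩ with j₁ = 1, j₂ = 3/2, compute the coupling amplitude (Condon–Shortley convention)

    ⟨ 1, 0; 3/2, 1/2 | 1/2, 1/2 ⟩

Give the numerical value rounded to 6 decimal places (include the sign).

−√(1/3) = -0.577350

√[2·2!0!1!/4! · 1!1!2!1!1!0!] = √(1/3)
  +(−1)^1/∏(1,1,0,1,0,0)! = -1  (running -1)
⟨..|..⟩ = √(1/3)·(-1) = -0.577350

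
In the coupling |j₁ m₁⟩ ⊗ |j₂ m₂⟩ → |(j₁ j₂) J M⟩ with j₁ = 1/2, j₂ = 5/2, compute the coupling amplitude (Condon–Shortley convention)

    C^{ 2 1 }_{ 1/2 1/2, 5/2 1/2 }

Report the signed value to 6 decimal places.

triangle: 1!×0!×4!/6! = 24/720
(j±m)!: 1!×0!×3!×2!×3!×1! = 72
prefactor² = (2J+1)×Δ×N² = 12
  k=0: +1/(0!×1!×0!×3!×0!×1!) = 1/6
Σ = 1/6  ⇒  CG² = 12×1/6² = 1/3
CG = +√(1/3) = +0.577350

+0.577350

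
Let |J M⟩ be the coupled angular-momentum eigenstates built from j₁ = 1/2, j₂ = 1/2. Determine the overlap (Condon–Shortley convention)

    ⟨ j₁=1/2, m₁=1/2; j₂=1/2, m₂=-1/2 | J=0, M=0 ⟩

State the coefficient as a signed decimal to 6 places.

√[1·1!0!0!/2! · 1!0!0!1!0!0!] = √(1/2)
  +(−1)^0/∏(0,1,0,0,0,0)! = 1  (running 1)
⟨..|..⟩ = √(1/2)·(1) = +0.707107

+0.707107  (= +√(1/2))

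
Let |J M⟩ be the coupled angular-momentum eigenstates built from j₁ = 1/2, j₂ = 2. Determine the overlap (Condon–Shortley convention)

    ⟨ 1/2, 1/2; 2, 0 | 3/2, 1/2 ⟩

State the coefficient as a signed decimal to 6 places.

+0.632456

j₁+j₂−J=1  J+j₁−j₂=0  J−j₁+j₂=3  j₁+j₂+J+1=5
(j₁±m₁, j₂±m₂, J±M) = (1,0,2,2,2,1)
P² = 8/5
sum k=0..0:
  [0] +1/2 = 1/2
S = 1/2
C² = P²·S² = 2/5 ; C = +0.632456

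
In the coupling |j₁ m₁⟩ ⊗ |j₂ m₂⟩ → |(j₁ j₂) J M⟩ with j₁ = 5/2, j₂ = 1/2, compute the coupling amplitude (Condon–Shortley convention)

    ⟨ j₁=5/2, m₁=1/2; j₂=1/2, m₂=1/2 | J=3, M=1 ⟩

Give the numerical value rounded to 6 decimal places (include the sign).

+0.816497

√[7·0!5!1!/7! · 3!2!1!0!4!2!] = √(96)
  +(−1)^0/∏(0,0,2,1,3,0)! = 1/12  (running 1/12)
⟨..|..⟩ = √(96)·(1/12) = +0.816497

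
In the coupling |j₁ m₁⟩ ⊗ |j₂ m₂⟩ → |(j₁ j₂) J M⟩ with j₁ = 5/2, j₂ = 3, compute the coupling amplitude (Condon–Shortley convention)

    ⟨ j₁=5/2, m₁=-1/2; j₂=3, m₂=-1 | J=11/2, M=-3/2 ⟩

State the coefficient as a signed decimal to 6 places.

+0.674200  (= +√(5/11))

j₁+j₂−J=0  J+j₁−j₂=5  J−j₁+j₂=6  j₁+j₂+J+1=12
(j₁±m₁, j₂±m₂, J±M) = (2,3,2,4,4,7)
P² = 1658880/11
sum k=0..0:
  [0] +1/576 = 1/576
S = 1/576
C² = P²·S² = 5/11 ; C = +0.674200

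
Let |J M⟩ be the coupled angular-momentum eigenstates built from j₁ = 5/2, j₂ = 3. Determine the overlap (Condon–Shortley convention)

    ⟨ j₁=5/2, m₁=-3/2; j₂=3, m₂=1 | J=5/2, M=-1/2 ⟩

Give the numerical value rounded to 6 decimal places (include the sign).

+0.169031  (= +√(1/35))

√[6·3!2!3!/9! · 1!4!4!2!2!3!] = √(576/35)
  +(−1)^2/∏(2,1,2,2,0,1)! = 1/8  (running 1/8)
  +(−1)^3/∏(3,0,1,1,1,2)! = -1/12  (running 1/24)
⟨..|..⟩ = √(576/35)·(1/24) = +0.169031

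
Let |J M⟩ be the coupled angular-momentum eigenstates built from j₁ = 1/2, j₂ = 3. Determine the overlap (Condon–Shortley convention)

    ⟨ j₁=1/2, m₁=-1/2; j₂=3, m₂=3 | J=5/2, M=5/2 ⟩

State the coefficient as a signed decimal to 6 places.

triangle: 1!·0!·5!/7! = 120/5040
(j±m)!: 0!·1!·6!·0!·5!·0! = 86400
prefactor² = (2J+1)·Δ·N² = 86400/7
  k=1: −1/(1!·0!·0!·5!·0!·0!) = -1/120
Σ = -1/120  ⇒  CG² = 86400/7·(-1/120)² = 6/7
CG = −√(6/7) = -0.925820

−√(6/7) ≈ -0.925820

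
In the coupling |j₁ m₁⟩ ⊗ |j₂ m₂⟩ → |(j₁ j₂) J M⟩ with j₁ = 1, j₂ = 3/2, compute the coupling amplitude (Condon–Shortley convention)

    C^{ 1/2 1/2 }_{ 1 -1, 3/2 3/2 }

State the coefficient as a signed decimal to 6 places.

+√(1/2) = +0.707107

triangle: 2!*0!*1!/4! = 2/24
(j±m)!: 0!*2!*3!*0!*1!*0! = 12
prefactor² = (2J+1)*Δ*N² = 2
  k=2: +1/(2!*0!*0!*1!*0!*0!) = 1/2
Σ = 1/2  ⇒  CG² = 2*1/2² = 1/2
CG = +√(1/2) = +0.707107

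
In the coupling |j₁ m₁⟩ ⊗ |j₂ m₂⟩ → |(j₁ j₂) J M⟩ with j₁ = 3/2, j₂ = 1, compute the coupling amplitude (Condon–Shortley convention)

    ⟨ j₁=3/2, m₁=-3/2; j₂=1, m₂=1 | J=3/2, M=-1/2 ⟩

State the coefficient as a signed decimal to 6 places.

-0.632456

√[4·1!2!1!/5! · 0!3!2!0!1!2!] = √(8/5)
  +(−1)^1/∏(1,0,2,1,0,0)! = -1/2  (running -1/2)
⟨..|..⟩ = √(8/5)·(-1/2) = -0.632456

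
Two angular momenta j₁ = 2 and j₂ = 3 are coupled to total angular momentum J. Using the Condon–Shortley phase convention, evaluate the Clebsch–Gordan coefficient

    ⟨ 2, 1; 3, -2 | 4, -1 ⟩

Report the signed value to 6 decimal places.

+√(7/20) ≈ +0.591608

triangle: 1!*3!*5!/10! = 720/3628800
(j±m)!: 3!*1!*1!*5!*3!*5! = 518400
prefactor² = (2J+1)*Δ*N² = 6480/7
  k=0: +1/(0!*1!*1!*1!*2!*4!) = 1/48
  k=1: −1/(1!*0!*0!*0!*3!*5!) = -1/720
Σ = 7/360  ⇒  CG² = 6480/7*7/360² = 7/20
CG = +√(7/20) = +0.591608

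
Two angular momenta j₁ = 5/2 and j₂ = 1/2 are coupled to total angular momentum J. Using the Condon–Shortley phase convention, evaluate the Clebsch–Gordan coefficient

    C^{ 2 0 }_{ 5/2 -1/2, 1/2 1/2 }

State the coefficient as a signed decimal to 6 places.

-0.707107  (= −√(1/2))

triangle: 1!*4!*0!/6! = 24/720
(j±m)!: 2!*3!*1!*0!*2!*2! = 48
prefactor² = (2J+1)*Δ*N² = 8
  k=1: −1/(1!*0!*2!*0!*2!*0!) = -1/4
Σ = -1/4  ⇒  CG² = 8*(-1/4)² = 1/2
CG = −√(1/2) = -0.707107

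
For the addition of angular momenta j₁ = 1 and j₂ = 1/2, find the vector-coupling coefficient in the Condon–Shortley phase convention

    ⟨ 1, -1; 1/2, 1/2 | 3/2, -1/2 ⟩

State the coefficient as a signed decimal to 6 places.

+0.577350  (= +√(1/3))

j₁+j₂−J=0  J+j₁−j₂=2  J−j₁+j₂=1  j₁+j₂+J+1=4
(j₁±m₁, j₂±m₂, J±M) = (0,2,1,0,1,2)
P² = 4/3
sum k=0..0:
  [0] +1/2 = 1/2
S = 1/2
C² = P²·S² = 1/3 ; C = +0.577350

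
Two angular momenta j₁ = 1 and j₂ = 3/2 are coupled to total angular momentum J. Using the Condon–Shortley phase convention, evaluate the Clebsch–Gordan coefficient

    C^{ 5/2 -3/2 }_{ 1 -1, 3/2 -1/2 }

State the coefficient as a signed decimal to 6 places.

√[6·0!2!3!/6! · 0!2!1!2!1!4!] = √(48/5)
  +(−1)^0/∏(0,0,2,1,0,2)! = 1/4  (running 1/4)
⟨..|..⟩ = √(48/5)·(1/4) = +0.774597

+√(3/5) ≈ +0.774597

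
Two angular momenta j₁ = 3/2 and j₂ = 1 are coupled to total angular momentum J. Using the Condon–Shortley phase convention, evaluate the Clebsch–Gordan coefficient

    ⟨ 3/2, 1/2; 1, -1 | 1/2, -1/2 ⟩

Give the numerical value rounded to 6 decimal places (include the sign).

+0.408248

j₁+j₂−J=2  J+j₁−j₂=1  J−j₁+j₂=0  j₁+j₂+J+1=4
(j₁±m₁, j₂±m₂, J±M) = (2,1,0,2,0,1)
P² = 2/3
sum k=0..0:
  [0] +1/2 = 1/2
S = 1/2
C² = P²·S² = 1/6 ; C = +0.408248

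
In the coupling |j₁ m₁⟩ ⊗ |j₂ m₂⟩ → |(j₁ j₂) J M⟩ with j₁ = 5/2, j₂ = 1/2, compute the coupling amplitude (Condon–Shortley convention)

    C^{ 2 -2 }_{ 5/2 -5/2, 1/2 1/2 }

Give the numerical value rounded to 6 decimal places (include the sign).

−√(5/6) ≈ -0.912871

√[5·1!4!0!/6! · 0!5!1!0!0!4!] = √(480)
  +(−1)^1/∏(1,0,4,0,0,0)! = -1/24  (running -1/24)
⟨..|..⟩ = √(480)·(-1/24) = -0.912871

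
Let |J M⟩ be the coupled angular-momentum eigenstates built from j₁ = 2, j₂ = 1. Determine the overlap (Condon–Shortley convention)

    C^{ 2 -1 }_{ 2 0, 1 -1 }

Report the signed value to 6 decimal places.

j₁+j₂−J=1  J+j₁−j₂=3  J−j₁+j₂=1  j₁+j₂+J+1=6
(j₁±m₁, j₂±m₂, J±M) = (2,2,0,2,1,3)
P² = 2
sum k=0..0:
  [0] +1/2 = 1/2
S = 1/2
C² = P²·S² = 1/2 ; C = +0.707107

+√(1/2) = +0.707107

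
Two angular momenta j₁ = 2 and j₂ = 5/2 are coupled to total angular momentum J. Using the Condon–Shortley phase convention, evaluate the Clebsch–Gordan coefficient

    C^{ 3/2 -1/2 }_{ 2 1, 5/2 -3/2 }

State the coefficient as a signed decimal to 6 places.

√[4·3!1!2!/7! · 3!1!1!4!1!2!] = √(96/35)
  +(−1)^0/∏(0,3,1,1,0,1)! = 1/6  (running 1/6)
  +(−1)^1/∏(1,2,0,0,1,2)! = -1/4  (running -1/12)
⟨..|..⟩ = √(96/35)·(-1/12) = -0.138013

-0.138013  (= −√(2/105))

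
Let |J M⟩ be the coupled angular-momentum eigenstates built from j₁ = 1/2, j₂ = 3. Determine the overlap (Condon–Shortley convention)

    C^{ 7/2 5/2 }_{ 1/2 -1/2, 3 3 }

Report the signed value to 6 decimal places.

triangle: 0!*1!*6!/8! = 720/40320
(j±m)!: 0!*1!*6!*0!*6!*1! = 518400
prefactor² = (2J+1)*Δ*N² = 518400/7
  k=0: +1/(0!*0!*1!*6!*0!*0!) = 1/720
Σ = 1/720  ⇒  CG² = 518400/7*1/720² = 1/7
CG = +√(1/7) = +0.377964

+√(1/7) ≈ +0.377964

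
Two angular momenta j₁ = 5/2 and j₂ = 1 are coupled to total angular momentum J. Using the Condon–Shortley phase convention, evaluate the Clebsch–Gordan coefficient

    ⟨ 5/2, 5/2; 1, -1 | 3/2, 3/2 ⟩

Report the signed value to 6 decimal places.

j₁+j₂−J=2  J+j₁−j₂=3  J−j₁+j₂=0  j₁+j₂+J+1=6
(j₁±m₁, j₂±m₂, J±M) = (5,0,0,2,3,0)
P² = 96
sum k=0..0:
  [0] +1/12 = 1/12
S = 1/12
C² = P²·S² = 2/3 ; C = +0.816497

+√(2/3) = +0.816497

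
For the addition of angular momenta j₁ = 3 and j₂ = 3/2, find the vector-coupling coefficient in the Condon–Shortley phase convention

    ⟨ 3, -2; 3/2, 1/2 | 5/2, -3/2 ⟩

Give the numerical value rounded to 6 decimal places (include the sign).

+√(1/14) = +0.267261

j₁+j₂−J=2  J+j₁−j₂=4  J−j₁+j₂=1  j₁+j₂+J+1=8
(j₁±m₁, j₂±m₂, J±M) = (1,5,2,1,1,4)
P² = 288/7
sum k=1..2:
  [1] −1/24 = -1/24
  [2] +1/12 = 1/12
S = 1/24
C² = P²·S² = 1/14 ; C = +0.267261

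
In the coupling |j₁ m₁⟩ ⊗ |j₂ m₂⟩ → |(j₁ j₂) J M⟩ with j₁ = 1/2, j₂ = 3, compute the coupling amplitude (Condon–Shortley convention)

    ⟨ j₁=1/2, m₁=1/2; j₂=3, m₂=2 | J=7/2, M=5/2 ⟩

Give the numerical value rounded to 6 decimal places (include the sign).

triangle: 0!*1!*6!/8! = 720/40320
(j±m)!: 1!*0!*5!*1!*6!*1! = 86400
prefactor² = (2J+1)*Δ*N² = 86400/7
  k=0: +1/(0!*0!*0!*5!*1!*1!) = 1/120
Σ = 1/120  ⇒  CG² = 86400/7*1/120² = 6/7
CG = +√(6/7) = +0.925820

+0.925820  (= +√(6/7))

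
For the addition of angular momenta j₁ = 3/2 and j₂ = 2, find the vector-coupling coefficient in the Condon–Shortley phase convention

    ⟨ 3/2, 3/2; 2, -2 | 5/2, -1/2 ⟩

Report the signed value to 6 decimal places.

j₁+j₂−J=1  J+j₁−j₂=2  J−j₁+j₂=3  j₁+j₂+J+1=7
(j₁±m₁, j₂±m₂, J±M) = (3,0,0,4,2,3)
P² = 864/35
sum k=0..0:
  [0] +1/12 = 1/12
S = 1/12
C² = P²·S² = 6/35 ; C = +0.414039

+0.414039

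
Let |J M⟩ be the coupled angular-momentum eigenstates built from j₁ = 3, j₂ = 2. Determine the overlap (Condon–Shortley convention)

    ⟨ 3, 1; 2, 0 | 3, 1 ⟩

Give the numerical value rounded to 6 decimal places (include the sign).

−√(3/20) ≈ -0.387298

j₁+j₂−J=2  J+j₁−j₂=4  J−j₁+j₂=2  j₁+j₂+J+1=9
(j₁±m₁, j₂±m₂, J±M) = (4,2,2,2,4,2)
P² = 256/15
sum k=0..2:
  [0] +1/16 = 1/16
  [1] −1/6 = -1/6
  [2] +1/96 = 1/96
S = -3/32
C² = P²·S² = 3/20 ; C = -0.387298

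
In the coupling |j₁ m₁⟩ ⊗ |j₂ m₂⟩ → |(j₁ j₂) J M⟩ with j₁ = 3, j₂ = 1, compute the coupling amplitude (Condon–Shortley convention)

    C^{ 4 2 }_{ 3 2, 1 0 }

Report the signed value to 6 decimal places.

+0.654654  (= +√(3/7))

triangle: 0!*6!*2!/9! = 1440/362880
(j±m)!: 5!*1!*1!*1!*6!*2! = 172800
prefactor² = (2J+1)*Δ*N² = 43200/7
  k=0: +1/(0!*0!*1!*1!*5!*1!) = 1/120
Σ = 1/120  ⇒  CG² = 43200/7*1/120² = 3/7
CG = +√(3/7) = +0.654654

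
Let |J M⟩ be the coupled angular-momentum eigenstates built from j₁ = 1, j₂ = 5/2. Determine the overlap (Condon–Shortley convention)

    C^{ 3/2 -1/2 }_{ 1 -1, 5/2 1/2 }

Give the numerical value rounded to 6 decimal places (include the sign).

triangle: 2!×0!×3!/6! = 12/720
(j±m)!: 0!×2!×3!×2!×1!×2! = 48
prefactor² = (2J+1)×Δ×N² = 16/5
  k=2: +1/(2!×0!×0!×1!×0!×2!) = 1/4
Σ = 1/4  ⇒  CG² = 16/5×1/4² = 1/5
CG = +√(1/5) = +0.447214

+√(1/5) ≈ +0.447214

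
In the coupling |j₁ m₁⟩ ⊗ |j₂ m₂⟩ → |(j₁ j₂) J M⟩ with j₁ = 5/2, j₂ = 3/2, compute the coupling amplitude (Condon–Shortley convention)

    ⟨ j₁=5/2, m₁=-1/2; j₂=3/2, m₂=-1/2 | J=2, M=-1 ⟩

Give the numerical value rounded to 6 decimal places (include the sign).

√[5·2!3!1!/7! · 2!3!1!2!1!3!] = √(12/7)
  +(−1)^0/∏(0,2,3,1,0,0)! = 1/12  (running 1/12)
  +(−1)^1/∏(1,1,2,0,1,1)! = -1/2  (running -5/12)
⟨..|..⟩ = √(12/7)·(-5/12) = -0.545545

−√(25/84) ≈ -0.545545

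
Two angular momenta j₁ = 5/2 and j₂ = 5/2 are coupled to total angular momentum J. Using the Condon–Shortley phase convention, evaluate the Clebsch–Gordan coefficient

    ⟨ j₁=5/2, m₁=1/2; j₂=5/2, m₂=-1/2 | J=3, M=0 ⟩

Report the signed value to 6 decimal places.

-0.298142

triangle: 2!×3!×3!/9! = 72/362880
(j±m)!: 3!×2!×2!×3!×3!×3! = 5184
prefactor² = (2J+1)×Δ×N² = 36/5
  k=0: +1/(0!×2!×2!×2!×1!×1!) = 1/8
  k=1: −1/(1!×1!×1!×1!×2!×2!) = -1/4
  k=2: +1/(2!×0!×0!×0!×3!×3!) = 1/72
Σ = -1/9  ⇒  CG² = 36/5×(-1/9)² = 4/45
CG = −√(4/45) = -0.298142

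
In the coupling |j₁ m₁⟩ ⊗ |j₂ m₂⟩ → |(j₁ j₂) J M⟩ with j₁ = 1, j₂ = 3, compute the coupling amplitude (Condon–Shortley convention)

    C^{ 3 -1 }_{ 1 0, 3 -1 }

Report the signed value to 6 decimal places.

+0.288675  (= +√(1/12))

j₁+j₂−J=1  J+j₁−j₂=1  J−j₁+j₂=5  j₁+j₂+J+1=8
(j₁±m₁, j₂±m₂, J±M) = (1,1,2,4,2,4)
P² = 48
sum k=0..1:
  [0] +1/12 = 1/12
  [1] −1/24 = -1/24
S = 1/24
C² = P²·S² = 1/12 ; C = +0.288675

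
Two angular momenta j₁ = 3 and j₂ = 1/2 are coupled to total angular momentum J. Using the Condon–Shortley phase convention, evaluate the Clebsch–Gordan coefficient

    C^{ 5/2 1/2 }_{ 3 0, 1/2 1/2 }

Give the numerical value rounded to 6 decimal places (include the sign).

−√(3/7) = -0.654654

j₁+j₂−J=1  J+j₁−j₂=5  J−j₁+j₂=0  j₁+j₂+J+1=7
(j₁±m₁, j₂±m₂, J±M) = (3,3,1,0,3,2)
P² = 432/7
sum k=1..1:
  [1] −1/12 = -1/12
S = -1/12
C² = P²·S² = 3/7 ; C = -0.654654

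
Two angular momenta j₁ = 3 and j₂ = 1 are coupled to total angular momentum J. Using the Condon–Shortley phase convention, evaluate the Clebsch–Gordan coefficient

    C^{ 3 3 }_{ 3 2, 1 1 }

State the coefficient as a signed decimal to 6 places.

triangle: 1!*5!*1!/8! = 120/40320
(j±m)!: 5!*1!*2!*0!*6!*0! = 172800
prefactor² = (2J+1)*Δ*N² = 3600
  k=1: −1/(1!*0!*0!*1!*5!*0!) = -1/120
Σ = -1/120  ⇒  CG² = 3600*(-1/120)² = 1/4
CG = −√(1/4) = -0.500000

-0.500000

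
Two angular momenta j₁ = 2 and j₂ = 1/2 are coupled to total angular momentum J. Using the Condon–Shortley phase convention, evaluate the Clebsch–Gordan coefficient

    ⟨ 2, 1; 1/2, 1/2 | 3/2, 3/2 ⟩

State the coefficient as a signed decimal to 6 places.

−√(1/5) = -0.447214

triangle: 1!·3!·0!/5! = 6/120
(j±m)!: 3!·1!·1!·0!·3!·0! = 36
prefactor² = (2J+1)·Δ·N² = 36/5
  k=1: −1/(1!·0!·0!·0!·3!·0!) = -1/6
Σ = -1/6  ⇒  CG² = 36/5·(-1/6)² = 1/5
CG = −√(1/5) = -0.447214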